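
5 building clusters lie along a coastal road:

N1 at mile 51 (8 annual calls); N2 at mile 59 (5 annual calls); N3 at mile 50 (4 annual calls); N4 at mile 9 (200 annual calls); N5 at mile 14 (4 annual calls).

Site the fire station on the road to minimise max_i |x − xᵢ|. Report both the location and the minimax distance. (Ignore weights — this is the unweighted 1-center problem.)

location 34, max distance 25

The 1-center on a line is the midpoint of the two extreme points: leftmost at 9, rightmost at 59.
Optimal location = (9 + 59)/2 = 34; maximum distance = (59 − 9)/2 = 25.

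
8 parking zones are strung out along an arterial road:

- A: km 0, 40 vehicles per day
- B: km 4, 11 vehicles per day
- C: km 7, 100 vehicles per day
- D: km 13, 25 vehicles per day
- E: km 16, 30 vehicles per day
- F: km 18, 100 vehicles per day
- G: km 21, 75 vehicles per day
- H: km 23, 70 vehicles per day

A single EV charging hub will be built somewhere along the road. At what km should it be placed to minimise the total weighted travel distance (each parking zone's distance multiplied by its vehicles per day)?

x = 18

For a sum of weighted absolute distances on a line, the optimum is the weighted median (not the mean). Total weight W = 451; half-weight = 225.5.
Sort by position and accumulate weight:
  km 0 (A, w=40) → cum 40
  km 4 (B, w=11) → cum 51
  km 7 (C, w=100) → cum 151
  km 13 (D, w=25) → cum 176
  km 16 (E, w=30) → cum 206
  km 18 (F, w=100) → cum 306  ≥ 225.5 → median here
  km 21 (G, w=75) → cum 381
  km 23 (H, w=70) → cum 451
Optimal location: km 18.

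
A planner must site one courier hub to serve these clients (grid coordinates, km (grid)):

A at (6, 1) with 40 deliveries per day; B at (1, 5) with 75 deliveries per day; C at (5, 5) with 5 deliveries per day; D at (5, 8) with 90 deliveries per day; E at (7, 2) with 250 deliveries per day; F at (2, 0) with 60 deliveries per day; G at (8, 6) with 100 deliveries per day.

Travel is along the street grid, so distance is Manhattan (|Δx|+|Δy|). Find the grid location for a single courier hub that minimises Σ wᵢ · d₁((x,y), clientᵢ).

(7, 2)

Manhattan distance separates: Σwᵢ(|x−xᵢ|+|y−yᵢ|) = Σwᵢ|x−xᵢ| + Σwᵢ|y−yᵢ|, so x and y are optimised independently as 1-D weighted medians.
Total weight W = 620; half = 310.
x-coordinate, sorted with cumulative weight:
  x=1 (B, w=75) cum 75
  x=2 (F, w=60) cum 135
  x=5 (C, w=5) cum 140
  x=5 (D, w=90) cum 230
  x=6 (A, w=40) cum 270
  x=7 (E, w=250) cum 520  ← median
  x=8 (G, w=100) cum 620
⇒ x* = 7
y-coordinate, sorted with cumulative weight:
  y=0 (F, w=60) cum 60
  y=1 (A, w=40) cum 100
  y=2 (E, w=250) cum 350  ← median
  y=5 (B, w=75) cum 425
  y=5 (C, w=5) cum 430
  y=6 (G, w=100) cum 530
  y=8 (D, w=90) cum 620
⇒ y* = 2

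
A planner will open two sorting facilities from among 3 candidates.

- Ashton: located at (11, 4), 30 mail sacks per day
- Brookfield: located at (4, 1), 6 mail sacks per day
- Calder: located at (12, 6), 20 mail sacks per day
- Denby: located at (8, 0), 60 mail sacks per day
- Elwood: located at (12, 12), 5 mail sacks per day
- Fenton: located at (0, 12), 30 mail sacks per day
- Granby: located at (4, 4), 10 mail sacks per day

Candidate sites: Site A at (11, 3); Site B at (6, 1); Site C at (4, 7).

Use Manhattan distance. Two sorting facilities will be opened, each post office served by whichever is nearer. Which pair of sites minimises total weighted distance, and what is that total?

Evaluate every pair (each demand assigned to the nearer of the two):
  {Site A, Site C}: total = 856
  {Site A, Site B}: total = 912
  {Site B, Site C}: total = 977
Best pair: {Site A, Site C} with total 856.

{Site A, Site C}, total 856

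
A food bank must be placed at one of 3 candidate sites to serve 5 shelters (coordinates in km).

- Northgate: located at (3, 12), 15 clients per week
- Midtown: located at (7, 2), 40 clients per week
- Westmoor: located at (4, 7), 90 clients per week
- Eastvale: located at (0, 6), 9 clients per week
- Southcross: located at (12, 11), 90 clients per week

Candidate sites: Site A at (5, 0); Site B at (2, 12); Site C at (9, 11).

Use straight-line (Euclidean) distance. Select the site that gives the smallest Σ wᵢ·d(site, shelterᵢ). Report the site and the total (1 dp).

Site C, total 1399.0 km

Total weighted distance at each candidate:
  Site A (5, 0): total = 2175.8
  Site B (2, 12): total = 1908.3
  Site C (9, 11): total = 1399.0
Minimum is at Site C with total 1399.0 km.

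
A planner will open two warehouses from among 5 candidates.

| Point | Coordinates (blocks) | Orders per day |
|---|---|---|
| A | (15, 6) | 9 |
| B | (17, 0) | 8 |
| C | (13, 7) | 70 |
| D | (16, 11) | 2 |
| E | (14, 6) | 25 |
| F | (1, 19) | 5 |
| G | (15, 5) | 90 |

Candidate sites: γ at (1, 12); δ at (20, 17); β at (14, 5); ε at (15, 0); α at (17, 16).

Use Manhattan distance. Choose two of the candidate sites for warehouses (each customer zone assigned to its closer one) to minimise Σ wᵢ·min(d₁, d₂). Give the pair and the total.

Evaluate every pair (each demand assigned to the nearer of the two):
  {γ, β}: total = 458
  {β, ε}: total = 510
  {β, α}: total = 514
  {δ, β}: total = 528
  {γ, ε}: total = 1384
  {ε, α}: total = 1432
  {δ, ε}: total = 1450
  {γ, α}: total = 2688
  {δ, α}: total = 2748
  {γ, δ}: total = 3504
Best pair: {γ, β} with total 458.

{γ, β}, total 458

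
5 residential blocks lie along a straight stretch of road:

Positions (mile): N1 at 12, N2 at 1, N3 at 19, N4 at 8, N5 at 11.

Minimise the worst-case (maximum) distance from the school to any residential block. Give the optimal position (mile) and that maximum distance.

location 10, max distance 9

The 1-center on a line is the midpoint of the two extreme points: leftmost at 1, rightmost at 19.
Optimal location = (1 + 19)/2 = 10; maximum distance = (19 − 1)/2 = 9.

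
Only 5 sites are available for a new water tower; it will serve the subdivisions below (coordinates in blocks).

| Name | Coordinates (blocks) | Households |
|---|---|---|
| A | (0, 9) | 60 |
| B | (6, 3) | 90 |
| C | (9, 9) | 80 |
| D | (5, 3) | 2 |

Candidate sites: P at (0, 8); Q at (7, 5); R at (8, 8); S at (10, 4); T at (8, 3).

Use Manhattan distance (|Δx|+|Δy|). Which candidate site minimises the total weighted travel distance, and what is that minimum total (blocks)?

Total weighted distance at each candidate:
  P (0, 8): total = 1870
  Q (7, 5): total = 1418
  R (8, 8): total = 1346
  S (10, 4): total = 1842
  T (8, 3): total = 1586
Minimum is at R with total 1346 blocks.

R, total 1346 blocks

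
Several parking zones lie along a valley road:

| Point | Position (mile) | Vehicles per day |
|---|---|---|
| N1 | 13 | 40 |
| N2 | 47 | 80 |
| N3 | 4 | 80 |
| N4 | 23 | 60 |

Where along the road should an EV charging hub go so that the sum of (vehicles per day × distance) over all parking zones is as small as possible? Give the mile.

For a sum of weighted absolute distances on a line, the optimum is the weighted median (not the mean). Total weight W = 260; half-weight = 130.
Sort by position and accumulate weight:
  mile 4 (N3, w=80) → cum 80
  mile 13 (N1, w=40) → cum 120
  mile 23 (N4, w=60) → cum 180  ≥ 130 → median here
  mile 47 (N2, w=80) → cum 260
Optimal location: mile 23.

x = 23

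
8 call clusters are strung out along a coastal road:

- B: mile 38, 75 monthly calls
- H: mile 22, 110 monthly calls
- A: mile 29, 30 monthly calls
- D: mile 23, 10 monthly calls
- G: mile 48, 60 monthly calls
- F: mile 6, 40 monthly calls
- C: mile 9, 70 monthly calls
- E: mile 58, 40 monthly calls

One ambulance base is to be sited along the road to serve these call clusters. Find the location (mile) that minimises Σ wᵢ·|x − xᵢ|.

x = 22

For a sum of weighted absolute distances on a line, the optimum is the weighted median (not the mean). Total weight W = 435; half-weight = 217.5.
Sort by position and accumulate weight:
  mile 6 (F, w=40) → cum 40
  mile 9 (C, w=70) → cum 110
  mile 22 (H, w=110) → cum 220  ≥ 217.5 → median here
  mile 23 (D, w=10) → cum 230
  mile 29 (A, w=30) → cum 260
  mile 38 (B, w=75) → cum 335
  mile 48 (G, w=60) → cum 395
  mile 58 (E, w=40) → cum 435
Optimal location: mile 22.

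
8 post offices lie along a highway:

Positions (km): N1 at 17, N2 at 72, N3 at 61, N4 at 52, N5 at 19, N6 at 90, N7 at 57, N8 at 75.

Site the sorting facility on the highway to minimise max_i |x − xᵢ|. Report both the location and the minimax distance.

The 1-center on a line is the midpoint of the two extreme points: leftmost at 17, rightmost at 90.
Optimal location = (17 + 90)/2 = 53.5; maximum distance = (90 − 17)/2 = 36.5.

location 53.5, max distance 36.5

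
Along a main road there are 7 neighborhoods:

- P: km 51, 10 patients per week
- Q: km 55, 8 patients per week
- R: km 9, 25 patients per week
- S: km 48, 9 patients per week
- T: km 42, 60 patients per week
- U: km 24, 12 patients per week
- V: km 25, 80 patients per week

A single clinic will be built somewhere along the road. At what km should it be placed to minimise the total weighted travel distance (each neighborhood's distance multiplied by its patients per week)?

x = 25

For a sum of weighted absolute distances on a line, the optimum is the weighted median (not the mean). Total weight W = 204; half-weight = 102.
Sort by position and accumulate weight:
  km 9 (R, w=25) → cum 25
  km 24 (U, w=12) → cum 37
  km 25 (V, w=80) → cum 117  ≥ 102 → median here
  km 42 (T, w=60) → cum 177
  km 48 (S, w=9) → cum 186
  km 51 (P, w=10) → cum 196
  km 55 (Q, w=8) → cum 204
Optimal location: km 25.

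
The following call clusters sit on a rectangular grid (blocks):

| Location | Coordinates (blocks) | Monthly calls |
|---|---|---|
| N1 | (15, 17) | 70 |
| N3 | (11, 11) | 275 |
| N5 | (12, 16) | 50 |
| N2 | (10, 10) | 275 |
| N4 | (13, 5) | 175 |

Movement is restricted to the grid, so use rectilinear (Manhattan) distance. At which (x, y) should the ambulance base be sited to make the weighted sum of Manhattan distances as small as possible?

(11, 10)

Manhattan distance separates: Σwᵢ(|x−xᵢ|+|y−yᵢ|) = Σwᵢ|x−xᵢ| + Σwᵢ|y−yᵢ|, so x and y are optimised independently as 1-D weighted medians.
Total weight W = 845; half = 422.5.
x-coordinate, sorted with cumulative weight:
  x=10 (N2, w=275) cum 275
  x=11 (N3, w=275) cum 550  ← median
  x=12 (N5, w=50) cum 600
  x=13 (N4, w=175) cum 775
  x=15 (N1, w=70) cum 845
⇒ x* = 11
y-coordinate, sorted with cumulative weight:
  y=5 (N4, w=175) cum 175
  y=10 (N2, w=275) cum 450  ← median
  y=11 (N3, w=275) cum 725
  y=16 (N5, w=50) cum 775
  y=17 (N1, w=70) cum 845
⇒ y* = 10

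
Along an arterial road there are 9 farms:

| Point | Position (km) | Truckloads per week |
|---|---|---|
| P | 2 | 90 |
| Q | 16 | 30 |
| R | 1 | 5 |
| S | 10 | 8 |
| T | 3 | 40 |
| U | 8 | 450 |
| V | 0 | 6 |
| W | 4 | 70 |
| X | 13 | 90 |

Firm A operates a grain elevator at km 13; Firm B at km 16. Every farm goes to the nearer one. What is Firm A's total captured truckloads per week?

759

The indifferent point is the midpoint (13+16)/2 = 14.5; farms left of it (closer to Firm A at 13) go to Firm A, those right go to Firm B.
  V at 0 (w=6) → Firm A
  R at 1 (w=5) → Firm A
  P at 2 (w=90) → Firm A
  T at 3 (w=40) → Firm A
  W at 4 (w=70) → Firm A
  U at 8 (w=450) → Firm A
  S at 10 (w=8) → Firm A
  X at 13 (w=90) → Firm A
  Q at 16 (w=30) → Firm B
Firm A captures 759; Firm B captures 30.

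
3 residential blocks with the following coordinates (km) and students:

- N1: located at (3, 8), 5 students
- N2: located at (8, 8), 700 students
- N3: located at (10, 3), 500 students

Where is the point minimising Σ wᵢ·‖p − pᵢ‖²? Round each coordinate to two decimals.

(8.81, 5.93)

The minimiser of Σwᵢ‖p−pᵢ‖² is the weighted centroid p* = (Σwᵢpᵢ)/(Σwᵢ).
Σwᵢ = 1205.
Σwᵢxᵢ = 5·3 + 700·8 + 500·10 = 10615.
Σwᵢyᵢ = 5·8 + 700·8 + 500·3 = 7140.
x* = 10615/1205 = 8.81, y* = 7140/1205 = 5.93.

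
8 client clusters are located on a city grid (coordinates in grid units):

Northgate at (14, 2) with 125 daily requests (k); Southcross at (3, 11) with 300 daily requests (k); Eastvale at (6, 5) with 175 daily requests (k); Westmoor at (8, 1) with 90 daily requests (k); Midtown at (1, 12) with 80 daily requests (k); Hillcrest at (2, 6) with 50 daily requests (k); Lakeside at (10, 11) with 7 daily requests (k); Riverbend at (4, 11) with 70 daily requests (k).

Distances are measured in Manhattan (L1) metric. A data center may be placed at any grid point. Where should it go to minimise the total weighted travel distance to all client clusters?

Manhattan distance separates: Σwᵢ(|x−xᵢ|+|y−yᵢ|) = Σwᵢ|x−xᵢ| + Σwᵢ|y−yᵢ|, so x and y are optimised independently as 1-D weighted medians.
Total weight W = 897; half = 448.5.
x-coordinate, sorted with cumulative weight:
  x=1 (Midtown, w=80) cum 80
  x=2 (Hillcrest, w=50) cum 130
  x=3 (Southcross, w=300) cum 430
  x=4 (Riverbend, w=70) cum 500  ← median
  x=6 (Eastvale, w=175) cum 675
  x=8 (Westmoor, w=90) cum 765
  x=10 (Lakeside, w=7) cum 772
  x=14 (Northgate, w=125) cum 897
⇒ x* = 4
y-coordinate, sorted with cumulative weight:
  y=1 (Westmoor, w=90) cum 90
  y=2 (Northgate, w=125) cum 215
  y=5 (Eastvale, w=175) cum 390
  y=6 (Hillcrest, w=50) cum 440
  y=11 (Southcross, w=300) cum 740  ← median
  y=11 (Lakeside, w=7) cum 747
  y=11 (Riverbend, w=70) cum 817
  y=12 (Midtown, w=80) cum 897
⇒ y* = 11

(4, 11)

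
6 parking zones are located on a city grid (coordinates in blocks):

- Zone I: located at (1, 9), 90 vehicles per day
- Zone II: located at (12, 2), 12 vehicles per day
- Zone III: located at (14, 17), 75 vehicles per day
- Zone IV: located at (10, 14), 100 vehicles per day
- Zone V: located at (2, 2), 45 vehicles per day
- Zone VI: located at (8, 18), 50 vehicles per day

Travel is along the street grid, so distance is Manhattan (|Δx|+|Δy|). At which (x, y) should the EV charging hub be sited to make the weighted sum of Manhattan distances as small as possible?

Manhattan distance separates: Σwᵢ(|x−xᵢ|+|y−yᵢ|) = Σwᵢ|x−xᵢ| + Σwᵢ|y−yᵢ|, so x and y are optimised independently as 1-D weighted medians.
Total weight W = 372; half = 186.
x-coordinate, sorted with cumulative weight:
  x=1 (Zone I, w=90) cum 90
  x=2 (Zone V, w=45) cum 135
  x=8 (Zone VI, w=50) cum 185
  x=10 (Zone IV, w=100) cum 285  ← median
  x=12 (Zone II, w=12) cum 297
  x=14 (Zone III, w=75) cum 372
⇒ x* = 10
y-coordinate, sorted with cumulative weight:
  y=2 (Zone II, w=12) cum 12
  y=2 (Zone V, w=45) cum 57
  y=9 (Zone I, w=90) cum 147
  y=14 (Zone IV, w=100) cum 247  ← median
  y=17 (Zone III, w=75) cum 322
  y=18 (Zone VI, w=50) cum 372
⇒ y* = 14

(10, 14)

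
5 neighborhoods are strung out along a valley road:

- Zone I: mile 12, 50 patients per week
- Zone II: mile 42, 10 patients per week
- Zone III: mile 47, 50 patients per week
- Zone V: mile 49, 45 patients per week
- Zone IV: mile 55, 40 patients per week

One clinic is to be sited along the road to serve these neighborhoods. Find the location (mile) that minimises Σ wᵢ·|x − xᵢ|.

x = 47

For a sum of weighted absolute distances on a line, the optimum is the weighted median (not the mean). Total weight W = 195; half-weight = 97.5.
Sort by position and accumulate weight:
  mile 12 (Zone I, w=50) → cum 50
  mile 42 (Zone II, w=10) → cum 60
  mile 47 (Zone III, w=50) → cum 110  ≥ 97.5 → median here
  mile 49 (Zone V, w=45) → cum 155
  mile 55 (Zone IV, w=40) → cum 195
Optimal location: mile 47.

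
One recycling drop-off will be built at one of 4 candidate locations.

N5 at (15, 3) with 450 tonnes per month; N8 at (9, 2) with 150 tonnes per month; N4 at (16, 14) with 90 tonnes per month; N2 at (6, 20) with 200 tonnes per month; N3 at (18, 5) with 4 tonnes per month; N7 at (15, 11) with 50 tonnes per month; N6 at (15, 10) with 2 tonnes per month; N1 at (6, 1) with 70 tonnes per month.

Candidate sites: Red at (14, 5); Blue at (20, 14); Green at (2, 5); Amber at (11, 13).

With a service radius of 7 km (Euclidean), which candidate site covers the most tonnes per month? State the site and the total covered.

Red, covering 656

Coverage radius r = 7 km; a point is covered iff (Δx)²+(Δy)² ≤ 7² = 49.
  Red (14, 5): covers {N5, N8, N3, N7, N6} → 656
  Blue (20, 14): covers {N4, N7, N6} → 142
  Green (2, 5): covers {N1} → 70
  Amber (11, 13): covers {N4, N7, N6} → 142
Maximum coverage at Red: 656 tonnes per month.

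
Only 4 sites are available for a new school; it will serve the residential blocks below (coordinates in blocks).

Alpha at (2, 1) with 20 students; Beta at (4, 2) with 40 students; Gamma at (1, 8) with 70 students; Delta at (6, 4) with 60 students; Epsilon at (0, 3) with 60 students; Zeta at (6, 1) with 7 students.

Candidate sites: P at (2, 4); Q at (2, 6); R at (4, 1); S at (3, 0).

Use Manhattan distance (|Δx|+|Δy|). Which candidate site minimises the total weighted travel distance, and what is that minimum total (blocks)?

Total weighted distance at each candidate:
  P (2, 4): total = 1039
  Q (2, 6): total = 1273
  R (4, 1): total = 1454
  S (3, 0): total = 1668
Minimum is at P with total 1039 blocks.

P, total 1039 blocks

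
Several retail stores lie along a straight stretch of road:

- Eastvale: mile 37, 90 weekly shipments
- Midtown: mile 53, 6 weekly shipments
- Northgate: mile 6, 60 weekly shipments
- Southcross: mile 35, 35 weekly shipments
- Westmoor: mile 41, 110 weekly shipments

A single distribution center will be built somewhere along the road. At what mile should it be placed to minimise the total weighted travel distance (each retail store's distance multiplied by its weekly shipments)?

x = 37

For a sum of weighted absolute distances on a line, the optimum is the weighted median (not the mean). Total weight W = 301; half-weight = 150.5.
Sort by position and accumulate weight:
  mile 6 (Northgate, w=60) → cum 60
  mile 35 (Southcross, w=35) → cum 95
  mile 37 (Eastvale, w=90) → cum 185  ≥ 150.5 → median here
  mile 41 (Westmoor, w=110) → cum 295
  mile 53 (Midtown, w=6) → cum 301
Optimal location: mile 37.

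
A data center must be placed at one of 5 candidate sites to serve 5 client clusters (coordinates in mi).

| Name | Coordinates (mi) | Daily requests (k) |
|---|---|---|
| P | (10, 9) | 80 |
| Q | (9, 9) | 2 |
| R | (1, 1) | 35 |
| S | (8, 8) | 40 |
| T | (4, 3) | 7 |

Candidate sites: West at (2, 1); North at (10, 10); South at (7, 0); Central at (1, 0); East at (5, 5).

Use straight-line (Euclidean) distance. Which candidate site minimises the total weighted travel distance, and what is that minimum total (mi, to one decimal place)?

Total weighted distance at each candidate:
  West (2, 1): total = 1349.9
  North (10, 10): total = 706.0
  South (7, 0): total = 1342.5
  Central (1, 0): total = 1532.2
  East (5, 5): total = 906.9
Minimum is at North with total 706.0 mi.

North, total 706.0 mi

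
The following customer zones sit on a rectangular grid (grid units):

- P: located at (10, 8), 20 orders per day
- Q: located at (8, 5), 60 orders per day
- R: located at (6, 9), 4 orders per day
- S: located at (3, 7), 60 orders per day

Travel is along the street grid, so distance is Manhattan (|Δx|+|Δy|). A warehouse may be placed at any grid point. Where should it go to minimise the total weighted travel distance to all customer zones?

Manhattan distance separates: Σwᵢ(|x−xᵢ|+|y−yᵢ|) = Σwᵢ|x−xᵢ| + Σwᵢ|y−yᵢ|, so x and y are optimised independently as 1-D weighted medians.
Total weight W = 144; half = 72.
x-coordinate, sorted with cumulative weight:
  x=3 (S, w=60) cum 60
  x=6 (R, w=4) cum 64
  x=8 (Q, w=60) cum 124  ← median
  x=10 (P, w=20) cum 144
⇒ x* = 8
y-coordinate, sorted with cumulative weight:
  y=5 (Q, w=60) cum 60
  y=7 (S, w=60) cum 120  ← median
  y=8 (P, w=20) cum 140
  y=9 (R, w=4) cum 144
⇒ y* = 7

(8, 7)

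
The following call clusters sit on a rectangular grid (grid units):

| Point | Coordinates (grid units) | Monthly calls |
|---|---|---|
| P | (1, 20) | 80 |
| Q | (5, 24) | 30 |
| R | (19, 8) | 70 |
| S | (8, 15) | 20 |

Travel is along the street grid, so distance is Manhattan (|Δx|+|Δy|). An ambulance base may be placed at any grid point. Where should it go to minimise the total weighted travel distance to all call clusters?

(5, 20)

Manhattan distance separates: Σwᵢ(|x−xᵢ|+|y−yᵢ|) = Σwᵢ|x−xᵢ| + Σwᵢ|y−yᵢ|, so x and y are optimised independently as 1-D weighted medians.
Total weight W = 200; half = 100.
x-coordinate, sorted with cumulative weight:
  x=1 (P, w=80) cum 80
  x=5 (Q, w=30) cum 110  ← median
  x=8 (S, w=20) cum 130
  x=19 (R, w=70) cum 200
⇒ x* = 5
y-coordinate, sorted with cumulative weight:
  y=8 (R, w=70) cum 70
  y=15 (S, w=20) cum 90
  y=20 (P, w=80) cum 170  ← median
  y=24 (Q, w=30) cum 200
⇒ y* = 20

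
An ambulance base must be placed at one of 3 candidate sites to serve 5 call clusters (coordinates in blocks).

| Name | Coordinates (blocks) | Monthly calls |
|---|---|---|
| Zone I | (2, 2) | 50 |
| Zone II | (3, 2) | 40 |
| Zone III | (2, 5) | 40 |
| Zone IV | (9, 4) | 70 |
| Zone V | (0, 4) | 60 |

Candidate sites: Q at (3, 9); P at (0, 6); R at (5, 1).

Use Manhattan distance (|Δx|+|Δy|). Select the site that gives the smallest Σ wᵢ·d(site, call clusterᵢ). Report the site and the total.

R, total 1570 blocks

Total weighted distance at each candidate:
  Q (3, 9): total = 2130
  P (0, 6): total = 1590
  R (5, 1): total = 1570
Minimum is at R with total 1570 blocks.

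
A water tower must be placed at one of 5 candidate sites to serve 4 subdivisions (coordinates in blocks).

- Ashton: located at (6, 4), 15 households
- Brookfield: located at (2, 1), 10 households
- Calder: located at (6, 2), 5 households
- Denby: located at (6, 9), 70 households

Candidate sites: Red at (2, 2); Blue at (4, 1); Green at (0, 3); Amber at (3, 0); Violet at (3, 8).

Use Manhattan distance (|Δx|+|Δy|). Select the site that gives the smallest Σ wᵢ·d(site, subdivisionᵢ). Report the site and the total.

Violet, total 510 blocks

Total weighted distance at each candidate:
  Red (2, 2): total = 890
  Blue (4, 1): total = 810
  Green (0, 3): total = 1020
  Amber (3, 0): total = 990
  Violet (3, 8): total = 510
Minimum is at Violet with total 510 blocks.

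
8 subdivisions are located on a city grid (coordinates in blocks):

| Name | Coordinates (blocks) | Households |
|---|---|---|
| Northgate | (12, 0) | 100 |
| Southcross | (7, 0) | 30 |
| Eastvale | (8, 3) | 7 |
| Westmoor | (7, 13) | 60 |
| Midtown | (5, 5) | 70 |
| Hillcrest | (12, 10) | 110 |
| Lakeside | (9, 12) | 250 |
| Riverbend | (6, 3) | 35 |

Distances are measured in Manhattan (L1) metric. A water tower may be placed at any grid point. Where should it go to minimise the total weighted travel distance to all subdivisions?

(9, 10)

Manhattan distance separates: Σwᵢ(|x−xᵢ|+|y−yᵢ|) = Σwᵢ|x−xᵢ| + Σwᵢ|y−yᵢ|, so x and y are optimised independently as 1-D weighted medians.
Total weight W = 662; half = 331.
x-coordinate, sorted with cumulative weight:
  x=5 (Midtown, w=70) cum 70
  x=6 (Riverbend, w=35) cum 105
  x=7 (Southcross, w=30) cum 135
  x=7 (Westmoor, w=60) cum 195
  x=8 (Eastvale, w=7) cum 202
  x=9 (Lakeside, w=250) cum 452  ← median
  x=12 (Northgate, w=100) cum 552
  x=12 (Hillcrest, w=110) cum 662
⇒ x* = 9
y-coordinate, sorted with cumulative weight:
  y=0 (Northgate, w=100) cum 100
  y=0 (Southcross, w=30) cum 130
  y=3 (Eastvale, w=7) cum 137
  y=3 (Riverbend, w=35) cum 172
  y=5 (Midtown, w=70) cum 242
  y=10 (Hillcrest, w=110) cum 352  ← median
  y=12 (Lakeside, w=250) cum 602
  y=13 (Westmoor, w=60) cum 662
⇒ y* = 10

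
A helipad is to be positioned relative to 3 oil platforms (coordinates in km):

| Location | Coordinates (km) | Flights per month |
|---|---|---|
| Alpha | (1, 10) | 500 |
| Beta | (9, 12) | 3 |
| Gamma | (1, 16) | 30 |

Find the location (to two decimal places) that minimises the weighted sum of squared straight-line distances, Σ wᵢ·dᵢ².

(1.05, 10.35)

The minimiser of Σwᵢ‖p−pᵢ‖² is the weighted centroid p* = (Σwᵢpᵢ)/(Σwᵢ).
Σwᵢ = 533.
Σwᵢxᵢ = 500·1 + 3·9 + 30·1 = 557.
Σwᵢyᵢ = 500·10 + 3·12 + 30·16 = 5516.
x* = 557/533 = 1.05, y* = 5516/533 = 10.35.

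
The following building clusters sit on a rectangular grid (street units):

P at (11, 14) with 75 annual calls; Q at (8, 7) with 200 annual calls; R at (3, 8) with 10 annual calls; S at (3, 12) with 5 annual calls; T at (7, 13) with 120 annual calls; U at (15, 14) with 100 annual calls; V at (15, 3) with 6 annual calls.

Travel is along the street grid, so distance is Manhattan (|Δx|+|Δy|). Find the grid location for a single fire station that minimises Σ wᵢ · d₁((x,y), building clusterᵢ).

Manhattan distance separates: Σwᵢ(|x−xᵢ|+|y−yᵢ|) = Σwᵢ|x−xᵢ| + Σwᵢ|y−yᵢ|, so x and y are optimised independently as 1-D weighted medians.
Total weight W = 516; half = 258.
x-coordinate, sorted with cumulative weight:
  x=3 (R, w=10) cum 10
  x=3 (S, w=5) cum 15
  x=7 (T, w=120) cum 135
  x=8 (Q, w=200) cum 335  ← median
  x=11 (P, w=75) cum 410
  x=15 (U, w=100) cum 510
  x=15 (V, w=6) cum 516
⇒ x* = 8
y-coordinate, sorted with cumulative weight:
  y=3 (V, w=6) cum 6
  y=7 (Q, w=200) cum 206
  y=8 (R, w=10) cum 216
  y=12 (S, w=5) cum 221
  y=13 (T, w=120) cum 341  ← median
  y=14 (P, w=75) cum 416
  y=14 (U, w=100) cum 516
⇒ y* = 13

(8, 13)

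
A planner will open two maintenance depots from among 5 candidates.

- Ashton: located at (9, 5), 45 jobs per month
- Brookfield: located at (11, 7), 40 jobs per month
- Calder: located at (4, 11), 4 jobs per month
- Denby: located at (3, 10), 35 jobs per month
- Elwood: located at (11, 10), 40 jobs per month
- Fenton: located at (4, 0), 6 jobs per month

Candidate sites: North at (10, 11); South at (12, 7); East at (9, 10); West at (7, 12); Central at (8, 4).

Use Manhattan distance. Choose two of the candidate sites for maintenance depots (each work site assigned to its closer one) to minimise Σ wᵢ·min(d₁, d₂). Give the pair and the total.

{East, Central}, total 652

Evaluate every pair (each demand assigned to the nearer of the two):
  {East, Central}: total = 652
  {South, East}: total = 669
  {North, Central}: total = 722
  {North, South}: total = 739
  {South, West}: total = 741
  {South, Central}: total = 767
  {East, West}: total = 821
  {North, East}: total = 829
  {West, Central}: total = 844
  {North, West}: total = 911
Best pair: {East, Central} with total 652.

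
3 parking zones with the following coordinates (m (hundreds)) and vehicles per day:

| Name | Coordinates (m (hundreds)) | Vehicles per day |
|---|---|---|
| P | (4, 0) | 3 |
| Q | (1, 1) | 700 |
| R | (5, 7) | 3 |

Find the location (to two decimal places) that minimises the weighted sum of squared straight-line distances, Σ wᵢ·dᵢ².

(1.03, 1.02)

The minimiser of Σwᵢ‖p−pᵢ‖² is the weighted centroid p* = (Σwᵢpᵢ)/(Σwᵢ).
Σwᵢ = 706.
Σwᵢxᵢ = 3·4 + 700·1 + 3·5 = 727.
Σwᵢyᵢ = 3·0 + 700·1 + 3·7 = 721.
x* = 727/706 = 1.03, y* = 721/706 = 1.02.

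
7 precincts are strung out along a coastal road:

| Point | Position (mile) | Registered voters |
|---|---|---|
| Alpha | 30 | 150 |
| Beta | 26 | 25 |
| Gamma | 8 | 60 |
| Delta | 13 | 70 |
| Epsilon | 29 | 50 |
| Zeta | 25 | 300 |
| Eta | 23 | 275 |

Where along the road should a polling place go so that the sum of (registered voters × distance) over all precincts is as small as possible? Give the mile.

For a sum of weighted absolute distances on a line, the optimum is the weighted median (not the mean). Total weight W = 930; half-weight = 465.
Sort by position and accumulate weight:
  mile 8 (Gamma, w=60) → cum 60
  mile 13 (Delta, w=70) → cum 130
  mile 23 (Eta, w=275) → cum 405
  mile 25 (Zeta, w=300) → cum 705  ≥ 465 → median here
  mile 26 (Beta, w=25) → cum 730
  mile 29 (Epsilon, w=50) → cum 780
  mile 30 (Alpha, w=150) → cum 930
Optimal location: mile 25.

x = 25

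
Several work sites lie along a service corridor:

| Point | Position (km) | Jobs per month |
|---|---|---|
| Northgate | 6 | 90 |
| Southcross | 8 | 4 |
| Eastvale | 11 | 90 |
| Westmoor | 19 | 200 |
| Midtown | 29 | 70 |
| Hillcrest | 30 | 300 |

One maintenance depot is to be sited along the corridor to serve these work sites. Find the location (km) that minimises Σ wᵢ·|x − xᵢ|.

x = 19

For a sum of weighted absolute distances on a line, the optimum is the weighted median (not the mean). Total weight W = 754; half-weight = 377.
Sort by position and accumulate weight:
  km 6 (Northgate, w=90) → cum 90
  km 8 (Southcross, w=4) → cum 94
  km 11 (Eastvale, w=90) → cum 184
  km 19 (Westmoor, w=200) → cum 384  ≥ 377 → median here
  km 29 (Midtown, w=70) → cum 454
  km 30 (Hillcrest, w=300) → cum 754
Optimal location: km 19.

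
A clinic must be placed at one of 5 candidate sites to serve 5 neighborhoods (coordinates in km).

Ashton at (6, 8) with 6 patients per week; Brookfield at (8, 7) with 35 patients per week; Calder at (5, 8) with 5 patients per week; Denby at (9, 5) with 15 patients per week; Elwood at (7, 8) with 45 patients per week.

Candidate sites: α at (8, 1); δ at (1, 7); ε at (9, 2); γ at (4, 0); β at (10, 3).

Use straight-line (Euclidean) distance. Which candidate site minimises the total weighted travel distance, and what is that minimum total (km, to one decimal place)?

Total weighted distance at each candidate:
  α (8, 1): total = 671.8
  δ (1, 7): total = 693.6
  ε (9, 2): total = 584.4
  γ (4, 0): total = 862.5
  β (10, 3): total = 526.2
Minimum is at β with total 526.2 km.

β, total 526.2 km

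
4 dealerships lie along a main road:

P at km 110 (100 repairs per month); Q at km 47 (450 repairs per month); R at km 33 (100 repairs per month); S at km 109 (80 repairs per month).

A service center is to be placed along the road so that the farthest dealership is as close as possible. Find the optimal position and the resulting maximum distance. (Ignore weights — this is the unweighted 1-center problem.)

The 1-center on a line is the midpoint of the two extreme points: leftmost at 33, rightmost at 110.
Optimal location = (33 + 110)/2 = 71.5; maximum distance = (110 − 33)/2 = 38.5.

location 71.5, max distance 38.5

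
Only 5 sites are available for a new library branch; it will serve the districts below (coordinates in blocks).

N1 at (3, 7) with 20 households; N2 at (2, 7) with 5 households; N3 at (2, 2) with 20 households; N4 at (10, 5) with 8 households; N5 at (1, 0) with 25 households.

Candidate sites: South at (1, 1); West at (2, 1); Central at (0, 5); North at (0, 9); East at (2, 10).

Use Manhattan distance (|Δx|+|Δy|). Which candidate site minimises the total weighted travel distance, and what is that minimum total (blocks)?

Total weighted distance at each candidate:
  South (1, 1): total = 364
  West (2, 1): total = 336
  Central (0, 5): total = 450
  North (0, 9): total = 662
  East (2, 10): total = 634
Minimum is at West with total 336 blocks.

West, total 336 blocks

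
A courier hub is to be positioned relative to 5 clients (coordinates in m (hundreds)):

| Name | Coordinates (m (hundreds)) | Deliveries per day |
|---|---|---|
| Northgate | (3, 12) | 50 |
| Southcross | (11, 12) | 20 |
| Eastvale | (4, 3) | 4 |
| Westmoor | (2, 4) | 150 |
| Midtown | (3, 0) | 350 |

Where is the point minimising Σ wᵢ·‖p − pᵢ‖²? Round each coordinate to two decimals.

(3.02, 2.53)

The minimiser of Σwᵢ‖p−pᵢ‖² is the weighted centroid p* = (Σwᵢpᵢ)/(Σwᵢ).
Σwᵢ = 574.
Σwᵢxᵢ = 50·3 + 20·11 + 4·4 + 150·2 + 350·3 = 1736.
Σwᵢyᵢ = 50·12 + 20·12 + 4·3 + 150·4 + 350·0 = 1452.
x* = 1736/574 = 3.02, y* = 1452/574 = 2.53.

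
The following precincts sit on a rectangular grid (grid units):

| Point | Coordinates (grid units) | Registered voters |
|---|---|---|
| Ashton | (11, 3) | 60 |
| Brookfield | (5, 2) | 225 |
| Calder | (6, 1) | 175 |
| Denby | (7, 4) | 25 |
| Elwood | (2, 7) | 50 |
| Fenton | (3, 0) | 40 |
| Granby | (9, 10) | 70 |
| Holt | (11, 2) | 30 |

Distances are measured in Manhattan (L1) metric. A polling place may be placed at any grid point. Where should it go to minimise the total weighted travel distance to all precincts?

Manhattan distance separates: Σwᵢ(|x−xᵢ|+|y−yᵢ|) = Σwᵢ|x−xᵢ| + Σwᵢ|y−yᵢ|, so x and y are optimised independently as 1-D weighted medians.
Total weight W = 675; half = 337.5.
x-coordinate, sorted with cumulative weight:
  x=2 (Elwood, w=50) cum 50
  x=3 (Fenton, w=40) cum 90
  x=5 (Brookfield, w=225) cum 315
  x=6 (Calder, w=175) cum 490  ← median
  x=7 (Denby, w=25) cum 515
  x=9 (Granby, w=70) cum 585
  x=11 (Ashton, w=60) cum 645
  x=11 (Holt, w=30) cum 675
⇒ x* = 6
y-coordinate, sorted with cumulative weight:
  y=0 (Fenton, w=40) cum 40
  y=1 (Calder, w=175) cum 215
  y=2 (Brookfield, w=225) cum 440  ← median
  y=2 (Holt, w=30) cum 470
  y=3 (Ashton, w=60) cum 530
  y=4 (Denby, w=25) cum 555
  y=7 (Elwood, w=50) cum 605
  y=10 (Granby, w=70) cum 675
⇒ y* = 2

(6, 2)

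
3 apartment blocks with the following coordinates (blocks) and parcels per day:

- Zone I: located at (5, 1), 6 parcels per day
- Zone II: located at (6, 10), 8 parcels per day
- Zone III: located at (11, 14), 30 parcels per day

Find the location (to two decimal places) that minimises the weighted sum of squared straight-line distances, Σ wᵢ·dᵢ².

The minimiser of Σwᵢ‖p−pᵢ‖² is the weighted centroid p* = (Σwᵢpᵢ)/(Σwᵢ).
Σwᵢ = 44.
Σwᵢxᵢ = 6·5 + 8·6 + 30·11 = 408.
Σwᵢyᵢ = 6·1 + 8·10 + 30·14 = 506.
x* = 408/44 = 9.27, y* = 506/44 = 11.50.

(9.27, 11.50)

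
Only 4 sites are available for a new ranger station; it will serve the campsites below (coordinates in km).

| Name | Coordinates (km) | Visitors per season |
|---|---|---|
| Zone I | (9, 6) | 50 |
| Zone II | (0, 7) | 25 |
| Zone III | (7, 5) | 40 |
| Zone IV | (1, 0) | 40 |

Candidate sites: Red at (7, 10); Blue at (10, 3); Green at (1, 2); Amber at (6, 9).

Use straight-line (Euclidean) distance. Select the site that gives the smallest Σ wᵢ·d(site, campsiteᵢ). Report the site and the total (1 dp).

Green, total 923.0 km

Total weighted distance at each candidate:
  Red (7, 10): total = 1080.5
  Blue (10, 3): total = 951.1
  Green (1, 2): total = 923.0
  Amber (6, 9): total = 947.0
Minimum is at Green with total 923.0 km.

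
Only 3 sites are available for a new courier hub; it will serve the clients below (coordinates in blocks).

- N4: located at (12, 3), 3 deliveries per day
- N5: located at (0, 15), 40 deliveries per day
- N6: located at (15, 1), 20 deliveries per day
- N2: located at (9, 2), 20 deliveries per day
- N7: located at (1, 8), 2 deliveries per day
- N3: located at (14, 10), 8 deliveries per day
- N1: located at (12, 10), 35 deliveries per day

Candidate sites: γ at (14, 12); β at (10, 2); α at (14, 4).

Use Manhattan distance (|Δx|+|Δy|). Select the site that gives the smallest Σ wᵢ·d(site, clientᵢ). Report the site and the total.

Total weighted distance at each candidate:
  γ (14, 12): total = 1443
  β (10, 2): total = 1545
  α (14, 4): total = 1591
Minimum is at γ with total 1443 blocks.

γ, total 1443 blocks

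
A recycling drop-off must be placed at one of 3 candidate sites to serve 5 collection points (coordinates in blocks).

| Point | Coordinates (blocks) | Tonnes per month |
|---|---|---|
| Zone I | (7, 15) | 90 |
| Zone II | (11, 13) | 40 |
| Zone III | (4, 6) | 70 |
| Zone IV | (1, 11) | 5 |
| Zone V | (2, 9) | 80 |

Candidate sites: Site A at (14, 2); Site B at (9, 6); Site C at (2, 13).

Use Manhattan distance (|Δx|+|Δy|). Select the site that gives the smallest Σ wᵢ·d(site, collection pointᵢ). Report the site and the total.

Total weighted distance at each candidate:
  Site A (14, 2): total = 4970
  Site B (9, 6): total = 2565
  Site C (2, 13): total = 1955
Minimum is at Site C with total 1955 blocks.

Site C, total 1955 blocks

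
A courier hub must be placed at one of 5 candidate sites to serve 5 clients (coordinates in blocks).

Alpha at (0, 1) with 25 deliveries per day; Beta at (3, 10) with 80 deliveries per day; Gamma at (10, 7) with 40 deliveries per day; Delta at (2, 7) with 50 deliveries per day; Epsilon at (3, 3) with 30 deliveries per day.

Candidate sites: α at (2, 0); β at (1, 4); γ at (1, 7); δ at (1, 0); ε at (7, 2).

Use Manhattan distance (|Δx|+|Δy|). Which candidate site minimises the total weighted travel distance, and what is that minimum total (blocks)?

Total weighted distance at each candidate:
  α (2, 0): total = 2025
  β (1, 4): total = 1510
  γ (1, 7): total = 1165
  δ (1, 0): total = 2200
  ε (7, 2): total = 2130
Minimum is at γ with total 1165 blocks.

γ, total 1165 blocks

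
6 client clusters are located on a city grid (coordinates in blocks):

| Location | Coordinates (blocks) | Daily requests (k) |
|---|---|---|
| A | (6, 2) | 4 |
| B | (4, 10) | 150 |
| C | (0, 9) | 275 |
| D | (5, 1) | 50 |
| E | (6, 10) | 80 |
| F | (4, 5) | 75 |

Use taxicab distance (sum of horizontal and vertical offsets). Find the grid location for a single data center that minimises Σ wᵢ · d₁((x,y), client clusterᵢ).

Manhattan distance separates: Σwᵢ(|x−xᵢ|+|y−yᵢ|) = Σwᵢ|x−xᵢ| + Σwᵢ|y−yᵢ|, so x and y are optimised independently as 1-D weighted medians.
Total weight W = 634; half = 317.
x-coordinate, sorted with cumulative weight:
  x=0 (C, w=275) cum 275
  x=4 (B, w=150) cum 425  ← median
  x=4 (F, w=75) cum 500
  x=5 (D, w=50) cum 550
  x=6 (A, w=4) cum 554
  x=6 (E, w=80) cum 634
⇒ x* = 4
y-coordinate, sorted with cumulative weight:
  y=1 (D, w=50) cum 50
  y=2 (A, w=4) cum 54
  y=5 (F, w=75) cum 129
  y=9 (C, w=275) cum 404  ← median
  y=10 (B, w=150) cum 554
  y=10 (E, w=80) cum 634
⇒ y* = 9

(4, 9)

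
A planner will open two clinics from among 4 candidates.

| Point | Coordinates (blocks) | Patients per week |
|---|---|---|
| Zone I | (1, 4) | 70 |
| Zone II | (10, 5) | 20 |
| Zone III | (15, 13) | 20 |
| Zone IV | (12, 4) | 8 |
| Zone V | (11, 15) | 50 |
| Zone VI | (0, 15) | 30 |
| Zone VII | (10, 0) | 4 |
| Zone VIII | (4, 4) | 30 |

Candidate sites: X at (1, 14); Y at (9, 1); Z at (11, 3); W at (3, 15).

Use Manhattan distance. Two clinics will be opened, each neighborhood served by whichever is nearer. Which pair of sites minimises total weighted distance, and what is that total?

Evaluate every pair (each demand assigned to the nearer of the two):
  {Z, W}: total = 1872
  {X, Z}: total = 1922
  {Y, W}: total = 1936
  {X, Y}: total = 2006
  {X, W}: total = 2388
  {Y, Z}: total = 2664
Best pair: {Z, W} with total 1872.

{Z, W}, total 1872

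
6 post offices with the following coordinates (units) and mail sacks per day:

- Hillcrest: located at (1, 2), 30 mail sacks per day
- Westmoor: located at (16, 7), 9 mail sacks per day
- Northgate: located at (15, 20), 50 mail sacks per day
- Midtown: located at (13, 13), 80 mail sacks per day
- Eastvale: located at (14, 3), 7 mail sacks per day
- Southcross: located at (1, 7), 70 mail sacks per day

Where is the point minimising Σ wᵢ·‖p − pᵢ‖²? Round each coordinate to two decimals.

(8.67, 10.87)

The minimiser of Σwᵢ‖p−pᵢ‖² is the weighted centroid p* = (Σwᵢpᵢ)/(Σwᵢ).
Σwᵢ = 246.
Σwᵢxᵢ = 30·1 + 9·16 + 50·15 + 80·13 + 7·14 + 70·1 = 2132.
Σwᵢyᵢ = 30·2 + 9·7 + 50·20 + 80·13 + 7·3 + 70·7 = 2674.
x* = 2132/246 = 8.67, y* = 2674/246 = 10.87.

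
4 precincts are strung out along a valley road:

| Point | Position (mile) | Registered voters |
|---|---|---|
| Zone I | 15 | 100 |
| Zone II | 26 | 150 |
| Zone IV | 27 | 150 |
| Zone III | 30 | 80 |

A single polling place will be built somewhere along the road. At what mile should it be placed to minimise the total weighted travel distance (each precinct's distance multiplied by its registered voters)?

x = 26

For a sum of weighted absolute distances on a line, the optimum is the weighted median (not the mean). Total weight W = 480; half-weight = 240.
Sort by position and accumulate weight:
  mile 15 (Zone I, w=100) → cum 100
  mile 26 (Zone II, w=150) → cum 250  ≥ 240 → median here
  mile 27 (Zone IV, w=150) → cum 400
  mile 30 (Zone III, w=80) → cum 480
Optimal location: mile 26.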